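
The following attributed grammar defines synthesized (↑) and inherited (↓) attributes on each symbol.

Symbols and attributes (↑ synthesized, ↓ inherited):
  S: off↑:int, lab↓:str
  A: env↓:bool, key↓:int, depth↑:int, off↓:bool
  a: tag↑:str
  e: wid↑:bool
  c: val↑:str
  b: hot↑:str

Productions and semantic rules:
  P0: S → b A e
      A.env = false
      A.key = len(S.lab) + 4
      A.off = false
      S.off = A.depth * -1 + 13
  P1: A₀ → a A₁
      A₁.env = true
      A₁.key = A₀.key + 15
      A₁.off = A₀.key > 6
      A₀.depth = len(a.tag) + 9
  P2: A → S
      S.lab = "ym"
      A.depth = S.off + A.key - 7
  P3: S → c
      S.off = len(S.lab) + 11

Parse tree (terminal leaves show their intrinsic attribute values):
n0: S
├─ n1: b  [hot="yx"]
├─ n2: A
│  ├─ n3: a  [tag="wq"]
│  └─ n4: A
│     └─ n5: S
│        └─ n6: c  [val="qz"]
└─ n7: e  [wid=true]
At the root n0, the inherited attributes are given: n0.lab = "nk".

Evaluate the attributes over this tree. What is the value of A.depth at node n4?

1. n0.lab = "nk"  [given at root]
2. n1.hot = "yx"  [terminal]
3. n2.env = false  [false]
4. n2.key = 6  [len(S.lab) + 4]
5. n2.off = false  [false]
6. n3.tag = "wq"  [terminal]
7. n4.env = true  [true]
8. n4.key = 21  [A₀.key + 15]
9. n4.off = false  [A₀.key > 6]
10. n5.lab = "ym"  ["ym"]
11. n6.val = "qz"  [terminal]
12. n5.off = 13  [len(S.lab) + 11]
13. n4.depth = 27  [S.off + A.key - 7]
14. n2.depth = 11  [len(a.tag) + 9]
15. n7.wid = true  [terminal]
16. n0.off = 2  [A.depth * -1 + 13]

27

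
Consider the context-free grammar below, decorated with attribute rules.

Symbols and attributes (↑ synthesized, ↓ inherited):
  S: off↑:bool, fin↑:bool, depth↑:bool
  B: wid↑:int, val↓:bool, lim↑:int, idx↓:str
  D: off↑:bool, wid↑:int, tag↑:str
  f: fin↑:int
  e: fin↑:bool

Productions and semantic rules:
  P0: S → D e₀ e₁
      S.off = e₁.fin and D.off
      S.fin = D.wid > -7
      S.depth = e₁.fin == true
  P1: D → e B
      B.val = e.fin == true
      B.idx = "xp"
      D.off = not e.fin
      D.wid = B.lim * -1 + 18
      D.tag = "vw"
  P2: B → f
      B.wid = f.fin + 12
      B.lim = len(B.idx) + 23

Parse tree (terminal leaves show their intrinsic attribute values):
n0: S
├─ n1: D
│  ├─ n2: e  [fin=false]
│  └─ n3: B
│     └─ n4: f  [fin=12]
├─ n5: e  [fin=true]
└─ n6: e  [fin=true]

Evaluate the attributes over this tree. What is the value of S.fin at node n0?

false

1. n2.fin = false  [terminal]
2. n3.val = false  [e.fin == true]
3. n3.idx = "xp"  ["xp"]
4. n4.fin = 12  [terminal]
5. n3.wid = 24  [f.fin + 12]
6. n3.lim = 25  [len(B.idx) + 23]
7. n1.off = true  [not e.fin]
8. n1.wid = -7  [B.lim * -1 + 18]
9. n1.tag = "vw"  ["vw"]
10. n5.fin = true  [terminal]
11. n6.fin = true  [terminal]
12. n0.off = true  [e₁.fin and D.off]
13. n0.fin = false  [D.wid > -7]
14. n0.depth = true  [e₁.fin == true]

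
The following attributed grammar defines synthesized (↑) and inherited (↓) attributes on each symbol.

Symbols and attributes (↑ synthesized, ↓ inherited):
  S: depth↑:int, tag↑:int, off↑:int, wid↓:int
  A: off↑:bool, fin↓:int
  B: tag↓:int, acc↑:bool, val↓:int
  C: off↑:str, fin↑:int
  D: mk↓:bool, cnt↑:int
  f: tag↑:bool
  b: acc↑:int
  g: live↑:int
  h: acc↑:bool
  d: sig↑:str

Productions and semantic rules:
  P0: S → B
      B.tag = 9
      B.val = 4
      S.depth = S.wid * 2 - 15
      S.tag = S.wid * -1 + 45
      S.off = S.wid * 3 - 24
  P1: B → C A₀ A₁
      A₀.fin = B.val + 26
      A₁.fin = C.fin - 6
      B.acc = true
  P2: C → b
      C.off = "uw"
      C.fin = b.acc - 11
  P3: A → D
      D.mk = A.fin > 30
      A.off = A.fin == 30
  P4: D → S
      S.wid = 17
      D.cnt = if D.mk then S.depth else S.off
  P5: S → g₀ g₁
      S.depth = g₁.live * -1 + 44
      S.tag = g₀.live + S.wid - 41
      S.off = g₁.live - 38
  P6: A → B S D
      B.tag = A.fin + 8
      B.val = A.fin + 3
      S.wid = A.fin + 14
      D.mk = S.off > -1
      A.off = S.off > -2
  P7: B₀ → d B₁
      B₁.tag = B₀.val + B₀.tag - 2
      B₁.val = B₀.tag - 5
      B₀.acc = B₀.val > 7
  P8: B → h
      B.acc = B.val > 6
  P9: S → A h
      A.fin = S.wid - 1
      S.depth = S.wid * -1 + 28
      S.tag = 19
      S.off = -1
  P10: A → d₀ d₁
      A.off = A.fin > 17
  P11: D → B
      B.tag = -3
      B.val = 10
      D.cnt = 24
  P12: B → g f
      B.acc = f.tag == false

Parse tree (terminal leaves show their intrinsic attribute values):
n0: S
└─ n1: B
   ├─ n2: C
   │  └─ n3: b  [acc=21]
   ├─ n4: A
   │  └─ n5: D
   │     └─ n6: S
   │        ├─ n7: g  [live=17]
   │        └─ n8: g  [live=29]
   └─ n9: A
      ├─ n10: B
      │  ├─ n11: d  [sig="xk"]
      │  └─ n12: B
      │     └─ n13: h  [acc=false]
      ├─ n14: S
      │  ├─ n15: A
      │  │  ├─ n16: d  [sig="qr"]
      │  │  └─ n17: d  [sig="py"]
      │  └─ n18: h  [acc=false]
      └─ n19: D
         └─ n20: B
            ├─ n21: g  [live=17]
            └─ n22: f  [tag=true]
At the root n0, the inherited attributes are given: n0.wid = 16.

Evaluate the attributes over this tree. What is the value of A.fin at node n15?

1. n0.wid = 16  [given at root]
2. n1.tag = 9  [9]
3. n1.val = 4  [4]
4. n3.acc = 21  [terminal]
5. n2.off = "uw"  ["uw"]
6. n2.fin = 10  [b.acc - 11]
7. n4.fin = 30  [B.val + 26]
8. n5.mk = false  [A.fin > 30]
9. n6.wid = 17  [17]
10. n7.live = 17  [terminal]
11. n8.live = 29  [terminal]
12. n6.depth = 15  [g₁.live * -1 + 44]
13. n6.tag = -7  [g₀.live + S.wid - 41]
14. n6.off = -9  [g₁.live - 38]
15. n5.cnt = -9  [if D.mk then S.depth else S.off]
16. n4.off = true  [A.fin == 30]
17. n9.fin = 4  [C.fin - 6]
18. n10.tag = 12  [A.fin + 8]
19. n10.val = 7  [A.fin + 3]
20. n11.sig = "xk"  [terminal]
21. n12.tag = 17  [B₀.val + B₀.tag - 2]
22. n12.val = 7  [B₀.tag - 5]
23. n13.acc = false  [terminal]
24. n12.acc = true  [B.val > 6]
25. n10.acc = false  [B₀.val > 7]
26. n14.wid = 18  [A.fin + 14]
27. n15.fin = 17  [S.wid - 1]
28. n16.sig = "qr"  [terminal]
29. n17.sig = "py"  [terminal]
30. n15.off = false  [A.fin > 17]
31. n18.acc = false  [terminal]
32. n14.depth = 10  [S.wid * -1 + 28]
33. n14.tag = 19  [19]
34. n14.off = -1  [-1]
35. n19.mk = false  [S.off > -1]
36. n20.tag = -3  [-3]
37. n20.val = 10  [10]
38. n21.live = 17  [terminal]
39. n22.tag = true  [terminal]
40. n20.acc = false  [f.tag == false]
41. n19.cnt = 24  [24]
42. n9.off = true  [S.off > -2]
43. n1.acc = true  [true]
44. n0.depth = 17  [S.wid * 2 - 15]
45. n0.tag = 29  [S.wid * -1 + 45]
46. n0.off = 24  [S.wid * 3 - 24]

17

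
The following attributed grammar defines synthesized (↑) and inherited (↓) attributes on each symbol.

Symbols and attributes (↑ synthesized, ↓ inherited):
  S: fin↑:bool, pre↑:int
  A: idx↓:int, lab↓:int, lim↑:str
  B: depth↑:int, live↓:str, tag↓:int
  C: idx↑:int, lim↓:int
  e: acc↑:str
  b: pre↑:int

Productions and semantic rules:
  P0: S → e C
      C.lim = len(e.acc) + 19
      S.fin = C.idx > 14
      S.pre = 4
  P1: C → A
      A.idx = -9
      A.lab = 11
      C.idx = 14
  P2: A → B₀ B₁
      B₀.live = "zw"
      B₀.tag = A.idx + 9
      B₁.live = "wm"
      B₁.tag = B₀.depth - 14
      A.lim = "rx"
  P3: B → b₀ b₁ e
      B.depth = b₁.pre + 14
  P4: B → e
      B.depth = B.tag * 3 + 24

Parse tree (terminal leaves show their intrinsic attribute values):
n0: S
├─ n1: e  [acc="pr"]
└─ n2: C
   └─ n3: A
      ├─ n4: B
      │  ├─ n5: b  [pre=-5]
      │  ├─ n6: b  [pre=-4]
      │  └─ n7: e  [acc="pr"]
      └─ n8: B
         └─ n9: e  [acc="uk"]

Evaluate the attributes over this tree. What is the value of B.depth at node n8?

12

1. n1.acc = "pr"  [terminal]
2. n2.lim = 21  [len(e.acc) + 19]
3. n3.idx = -9  [-9]
4. n3.lab = 11  [11]
5. n4.live = "zw"  ["zw"]
6. n4.tag = 0  [A.idx + 9]
7. n5.pre = -5  [terminal]
8. n6.pre = -4  [terminal]
9. n7.acc = "pr"  [terminal]
10. n4.depth = 10  [b₁.pre + 14]
11. n8.live = "wm"  ["wm"]
12. n8.tag = -4  [B₀.depth - 14]
13. n9.acc = "uk"  [terminal]
14. n8.depth = 12  [B.tag * 3 + 24]
15. n3.lim = "rx"  ["rx"]
16. n2.idx = 14  [14]
17. n0.fin = false  [C.idx > 14]
18. n0.pre = 4  [4]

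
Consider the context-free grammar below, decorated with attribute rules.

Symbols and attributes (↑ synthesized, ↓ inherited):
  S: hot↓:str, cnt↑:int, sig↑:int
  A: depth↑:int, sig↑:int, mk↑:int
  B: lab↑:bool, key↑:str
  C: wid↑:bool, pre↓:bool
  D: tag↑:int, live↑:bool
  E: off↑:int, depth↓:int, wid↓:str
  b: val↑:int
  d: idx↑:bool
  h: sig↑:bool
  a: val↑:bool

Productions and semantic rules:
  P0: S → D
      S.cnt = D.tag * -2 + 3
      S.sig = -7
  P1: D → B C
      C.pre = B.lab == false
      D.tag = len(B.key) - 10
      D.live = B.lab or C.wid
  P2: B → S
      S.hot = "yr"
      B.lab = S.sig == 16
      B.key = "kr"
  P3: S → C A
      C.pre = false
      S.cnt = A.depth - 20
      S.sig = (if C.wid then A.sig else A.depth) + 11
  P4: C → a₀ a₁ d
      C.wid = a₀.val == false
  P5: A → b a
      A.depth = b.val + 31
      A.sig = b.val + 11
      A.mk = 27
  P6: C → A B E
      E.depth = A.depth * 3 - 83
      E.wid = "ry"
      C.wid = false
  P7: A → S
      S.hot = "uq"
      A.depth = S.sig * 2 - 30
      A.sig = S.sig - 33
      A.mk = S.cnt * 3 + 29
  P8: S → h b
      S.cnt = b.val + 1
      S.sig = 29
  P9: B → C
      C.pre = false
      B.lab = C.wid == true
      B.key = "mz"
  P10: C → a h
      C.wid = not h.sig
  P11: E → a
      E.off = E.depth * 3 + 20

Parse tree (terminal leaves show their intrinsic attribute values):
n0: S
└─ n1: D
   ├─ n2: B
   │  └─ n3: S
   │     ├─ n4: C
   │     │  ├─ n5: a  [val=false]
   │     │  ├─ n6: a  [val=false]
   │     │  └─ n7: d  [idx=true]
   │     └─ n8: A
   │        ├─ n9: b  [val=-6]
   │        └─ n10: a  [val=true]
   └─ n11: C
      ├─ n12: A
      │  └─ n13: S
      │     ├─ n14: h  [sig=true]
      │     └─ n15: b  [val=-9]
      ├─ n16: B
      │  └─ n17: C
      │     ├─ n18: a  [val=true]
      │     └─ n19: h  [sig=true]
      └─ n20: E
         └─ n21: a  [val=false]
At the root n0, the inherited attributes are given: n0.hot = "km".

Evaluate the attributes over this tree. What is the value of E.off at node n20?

1. n0.hot = "km"  [given at root]
2. n3.hot = "yr"  ["yr"]
3. n4.pre = false  [false]
4. n5.val = false  [terminal]
5. n6.val = false  [terminal]
6. n7.idx = true  [terminal]
7. n4.wid = true  [a₀.val == false]
8. n9.val = -6  [terminal]
9. n10.val = true  [terminal]
10. n8.depth = 25  [b.val + 31]
11. n8.sig = 5  [b.val + 11]
12. n8.mk = 27  [27]
13. n3.cnt = 5  [A.depth - 20]
14. n3.sig = 16  [(if C.wid then A.sig else A.depth) + 11]
15. n2.lab = true  [S.sig == 16]
16. n2.key = "kr"  ["kr"]
17. n11.pre = false  [B.lab == false]
18. n13.hot = "uq"  ["uq"]
19. n14.sig = true  [terminal]
20. n15.val = -9  [terminal]
21. n13.cnt = -8  [b.val + 1]
22. n13.sig = 29  [29]
23. n12.depth = 28  [S.sig * 2 - 30]
24. n12.sig = -4  [S.sig - 33]
25. n12.mk = 5  [S.cnt * 3 + 29]
26. n17.pre = false  [false]
27. n18.val = true  [terminal]
28. n19.sig = true  [terminal]
29. n17.wid = false  [not h.sig]
30. n16.lab = false  [C.wid == true]
31. n16.key = "mz"  ["mz"]
32. n20.depth = 1  [A.depth * 3 - 83]
33. n20.wid = "ry"  ["ry"]
34. n21.val = false  [terminal]
35. n20.off = 23  [E.depth * 3 + 20]
36. n11.wid = false  [false]
37. n1.tag = -8  [len(B.key) - 10]
38. n1.live = true  [B.lab or C.wid]
39. n0.cnt = 19  [D.tag * -2 + 3]
40. n0.sig = -7  [-7]

23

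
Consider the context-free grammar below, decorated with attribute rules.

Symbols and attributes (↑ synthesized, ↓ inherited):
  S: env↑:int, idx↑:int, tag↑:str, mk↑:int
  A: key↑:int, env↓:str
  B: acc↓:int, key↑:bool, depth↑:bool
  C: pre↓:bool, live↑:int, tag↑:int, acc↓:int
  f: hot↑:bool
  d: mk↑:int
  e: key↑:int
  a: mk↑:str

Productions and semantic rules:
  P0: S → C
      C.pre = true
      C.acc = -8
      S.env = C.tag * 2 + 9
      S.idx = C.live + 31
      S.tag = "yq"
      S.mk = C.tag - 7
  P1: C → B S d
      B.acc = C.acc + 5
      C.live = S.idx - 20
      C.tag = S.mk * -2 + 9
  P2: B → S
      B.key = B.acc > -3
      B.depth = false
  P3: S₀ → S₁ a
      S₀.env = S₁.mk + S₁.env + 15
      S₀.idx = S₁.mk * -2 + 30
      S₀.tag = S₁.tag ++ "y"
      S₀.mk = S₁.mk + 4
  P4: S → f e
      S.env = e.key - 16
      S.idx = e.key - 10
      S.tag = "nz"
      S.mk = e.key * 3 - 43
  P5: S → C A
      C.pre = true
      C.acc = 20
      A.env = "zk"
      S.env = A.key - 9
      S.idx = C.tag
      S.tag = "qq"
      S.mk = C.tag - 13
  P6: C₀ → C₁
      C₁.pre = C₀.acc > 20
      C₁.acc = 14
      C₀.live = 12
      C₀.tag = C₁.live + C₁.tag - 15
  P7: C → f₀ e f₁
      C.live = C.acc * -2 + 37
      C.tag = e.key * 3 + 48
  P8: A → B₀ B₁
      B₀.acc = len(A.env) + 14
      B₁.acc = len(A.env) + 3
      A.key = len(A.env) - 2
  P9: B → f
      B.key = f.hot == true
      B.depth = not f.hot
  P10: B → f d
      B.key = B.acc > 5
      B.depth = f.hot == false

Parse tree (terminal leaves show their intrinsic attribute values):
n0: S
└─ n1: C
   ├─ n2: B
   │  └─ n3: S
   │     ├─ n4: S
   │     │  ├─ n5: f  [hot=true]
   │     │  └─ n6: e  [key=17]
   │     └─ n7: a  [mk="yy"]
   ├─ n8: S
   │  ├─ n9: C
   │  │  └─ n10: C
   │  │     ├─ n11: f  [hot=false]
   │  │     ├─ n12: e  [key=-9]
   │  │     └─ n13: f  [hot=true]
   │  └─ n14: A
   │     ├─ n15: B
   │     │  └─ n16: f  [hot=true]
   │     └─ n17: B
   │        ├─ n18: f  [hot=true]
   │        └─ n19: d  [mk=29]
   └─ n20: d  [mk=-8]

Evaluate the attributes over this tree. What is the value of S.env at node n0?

1. n1.pre = true  [true]
2. n1.acc = -8  [-8]
3. n2.acc = -3  [C.acc + 5]
4. n5.hot = true  [terminal]
5. n6.key = 17  [terminal]
6. n4.env = 1  [e.key - 16]
7. n4.idx = 7  [e.key - 10]
8. n4.tag = "nz"  ["nz"]
9. n4.mk = 8  [e.key * 3 - 43]
10. n7.mk = "yy"  [terminal]
11. n3.env = 24  [S₁.mk + S₁.env + 15]
12. n3.idx = 14  [S₁.mk * -2 + 30]
13. n3.tag = "nzy"  [S₁.tag ++ "y"]
14. n3.mk = 12  [S₁.mk + 4]
15. n2.key = false  [B.acc > -3]
16. n2.depth = false  [false]
17. n9.pre = true  [true]
18. n9.acc = 20  [20]
19. n10.pre = false  [C₀.acc > 20]
20. n10.acc = 14  [14]
21. n11.hot = false  [terminal]
22. n12.key = -9  [terminal]
23. n13.hot = true  [terminal]
24. n10.live = 9  [C.acc * -2 + 37]
25. n10.tag = 21  [e.key * 3 + 48]
26. n9.live = 12  [12]
27. n9.tag = 15  [C₁.live + C₁.tag - 15]
28. n14.env = "zk"  ["zk"]
29. n15.acc = 16  [len(A.env) + 14]
30. n16.hot = true  [terminal]
31. n15.key = true  [f.hot == true]
32. n15.depth = false  [not f.hot]
33. n17.acc = 5  [len(A.env) + 3]
34. n18.hot = true  [terminal]
35. n19.mk = 29  [terminal]
36. n17.key = false  [B.acc > 5]
37. n17.depth = false  [f.hot == false]
38. n14.key = 0  [len(A.env) - 2]
39. n8.env = -9  [A.key - 9]
40. n8.idx = 15  [C.tag]
41. n8.tag = "qq"  ["qq"]
42. n8.mk = 2  [C.tag - 13]
43. n20.mk = -8  [terminal]
44. n1.live = -5  [S.idx - 20]
45. n1.tag = 5  [S.mk * -2 + 9]
46. n0.env = 19  [C.tag * 2 + 9]
47. n0.idx = 26  [C.live + 31]
48. n0.tag = "yq"  ["yq"]
49. n0.mk = -2  [C.tag - 7]

19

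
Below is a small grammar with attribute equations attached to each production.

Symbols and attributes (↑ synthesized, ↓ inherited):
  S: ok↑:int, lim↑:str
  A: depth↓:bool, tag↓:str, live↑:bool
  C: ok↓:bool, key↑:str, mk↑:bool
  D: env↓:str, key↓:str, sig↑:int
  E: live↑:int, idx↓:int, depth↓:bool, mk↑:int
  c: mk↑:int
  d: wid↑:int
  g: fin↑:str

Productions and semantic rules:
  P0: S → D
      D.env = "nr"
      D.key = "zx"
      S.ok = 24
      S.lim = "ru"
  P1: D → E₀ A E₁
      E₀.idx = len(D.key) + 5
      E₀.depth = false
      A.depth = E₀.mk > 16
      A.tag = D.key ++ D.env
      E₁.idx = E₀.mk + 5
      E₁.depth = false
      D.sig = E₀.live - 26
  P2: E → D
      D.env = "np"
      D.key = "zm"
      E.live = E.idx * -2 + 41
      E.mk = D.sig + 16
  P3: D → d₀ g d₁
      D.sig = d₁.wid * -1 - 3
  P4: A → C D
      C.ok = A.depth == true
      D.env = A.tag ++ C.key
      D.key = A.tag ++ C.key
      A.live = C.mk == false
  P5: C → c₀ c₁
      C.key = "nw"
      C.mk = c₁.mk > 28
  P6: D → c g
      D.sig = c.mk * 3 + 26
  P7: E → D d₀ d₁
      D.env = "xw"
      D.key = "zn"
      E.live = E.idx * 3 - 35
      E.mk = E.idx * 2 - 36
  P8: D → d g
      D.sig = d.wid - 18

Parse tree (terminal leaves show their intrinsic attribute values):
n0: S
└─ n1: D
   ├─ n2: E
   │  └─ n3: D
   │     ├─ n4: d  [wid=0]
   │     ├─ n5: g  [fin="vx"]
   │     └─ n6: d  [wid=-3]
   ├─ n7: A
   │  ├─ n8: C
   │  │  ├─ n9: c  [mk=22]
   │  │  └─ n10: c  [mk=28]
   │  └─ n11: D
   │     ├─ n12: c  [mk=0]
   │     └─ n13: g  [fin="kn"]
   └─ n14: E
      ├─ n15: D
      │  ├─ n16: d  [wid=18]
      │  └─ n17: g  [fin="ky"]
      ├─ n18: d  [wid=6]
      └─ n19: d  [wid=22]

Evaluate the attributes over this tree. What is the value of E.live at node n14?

28

1. n1.env = "nr"  ["nr"]
2. n1.key = "zx"  ["zx"]
3. n2.idx = 7  [len(D.key) + 5]
4. n2.depth = false  [false]
5. n3.env = "np"  ["np"]
6. n3.key = "zm"  ["zm"]
7. n4.wid = 0  [terminal]
8. n5.fin = "vx"  [terminal]
9. n6.wid = -3  [terminal]
10. n3.sig = 0  [d₁.wid * -1 - 3]
11. n2.live = 27  [E.idx * -2 + 41]
12. n2.mk = 16  [D.sig + 16]
13. n7.depth = false  [E₀.mk > 16]
14. n7.tag = "zxnr"  [D.key ++ D.env]
15. n8.ok = false  [A.depth == true]
16. n9.mk = 22  [terminal]
17. n10.mk = 28  [terminal]
18. n8.key = "nw"  ["nw"]
19. n8.mk = false  [c₁.mk > 28]
20. n11.env = "zxnrnw"  [A.tag ++ C.key]
21. n11.key = "zxnrnw"  [A.tag ++ C.key]
22. n12.mk = 0  [terminal]
23. n13.fin = "kn"  [terminal]
24. n11.sig = 26  [c.mk * 3 + 26]
25. n7.live = true  [C.mk == false]
26. n14.idx = 21  [E₀.mk + 5]
27. n14.depth = false  [false]
28. n15.env = "xw"  ["xw"]
29. n15.key = "zn"  ["zn"]
30. n16.wid = 18  [terminal]
31. n17.fin = "ky"  [terminal]
32. n15.sig = 0  [d.wid - 18]
33. n18.wid = 6  [terminal]
34. n19.wid = 22  [terminal]
35. n14.live = 28  [E.idx * 3 - 35]
36. n14.mk = 6  [E.idx * 2 - 36]
37. n1.sig = 1  [E₀.live - 26]
38. n0.ok = 24  [24]
39. n0.lim = "ru"  ["ru"]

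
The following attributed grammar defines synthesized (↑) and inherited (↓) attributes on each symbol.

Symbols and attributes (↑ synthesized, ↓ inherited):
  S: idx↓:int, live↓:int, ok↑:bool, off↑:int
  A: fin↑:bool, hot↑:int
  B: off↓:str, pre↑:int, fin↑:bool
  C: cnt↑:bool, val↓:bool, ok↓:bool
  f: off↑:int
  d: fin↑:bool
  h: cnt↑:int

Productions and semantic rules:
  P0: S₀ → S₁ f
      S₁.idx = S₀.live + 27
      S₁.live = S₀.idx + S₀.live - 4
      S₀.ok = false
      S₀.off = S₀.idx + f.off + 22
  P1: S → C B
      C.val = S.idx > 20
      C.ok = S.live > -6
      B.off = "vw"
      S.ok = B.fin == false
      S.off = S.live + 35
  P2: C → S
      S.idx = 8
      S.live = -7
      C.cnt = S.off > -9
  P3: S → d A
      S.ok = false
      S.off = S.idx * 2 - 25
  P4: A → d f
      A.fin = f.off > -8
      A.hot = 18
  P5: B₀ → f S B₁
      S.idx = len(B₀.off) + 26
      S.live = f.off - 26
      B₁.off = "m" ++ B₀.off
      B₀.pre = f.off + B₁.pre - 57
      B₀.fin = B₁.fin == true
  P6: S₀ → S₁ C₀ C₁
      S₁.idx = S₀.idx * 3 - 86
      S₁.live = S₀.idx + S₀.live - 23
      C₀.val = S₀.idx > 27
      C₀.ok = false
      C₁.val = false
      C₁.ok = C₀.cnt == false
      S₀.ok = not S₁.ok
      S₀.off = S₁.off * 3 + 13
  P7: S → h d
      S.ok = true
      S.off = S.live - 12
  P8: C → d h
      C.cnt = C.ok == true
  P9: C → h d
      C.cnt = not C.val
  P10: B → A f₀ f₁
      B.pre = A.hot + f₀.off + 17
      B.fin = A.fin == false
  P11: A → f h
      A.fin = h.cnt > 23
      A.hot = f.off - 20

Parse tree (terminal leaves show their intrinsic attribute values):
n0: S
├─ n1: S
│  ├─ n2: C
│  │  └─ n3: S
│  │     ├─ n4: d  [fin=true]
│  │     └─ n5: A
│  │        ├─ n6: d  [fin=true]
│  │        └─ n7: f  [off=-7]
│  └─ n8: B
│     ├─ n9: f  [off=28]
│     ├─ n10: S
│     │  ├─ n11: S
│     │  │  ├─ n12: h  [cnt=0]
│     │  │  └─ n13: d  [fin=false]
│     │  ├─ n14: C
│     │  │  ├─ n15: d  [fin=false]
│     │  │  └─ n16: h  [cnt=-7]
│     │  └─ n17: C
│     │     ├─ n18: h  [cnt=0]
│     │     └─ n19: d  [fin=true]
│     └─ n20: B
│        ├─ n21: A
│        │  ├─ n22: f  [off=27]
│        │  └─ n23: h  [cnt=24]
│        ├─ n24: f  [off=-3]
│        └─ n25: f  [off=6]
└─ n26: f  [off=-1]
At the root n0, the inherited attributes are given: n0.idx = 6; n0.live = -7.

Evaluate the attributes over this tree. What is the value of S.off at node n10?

-2

1. n0.idx = 6  [given at root]
2. n0.live = -7  [given at root]
3. n1.idx = 20  [S₀.live + 27]
4. n1.live = -5  [S₀.idx + S₀.live - 4]
5. n2.val = false  [S.idx > 20]
6. n2.ok = true  [S.live > -6]
7. n3.idx = 8  [8]
8. n3.live = -7  [-7]
9. n4.fin = true  [terminal]
10. n6.fin = true  [terminal]
11. n7.off = -7  [terminal]
12. n5.fin = true  [f.off > -8]
13. n5.hot = 18  [18]
14. n3.ok = false  [false]
15. n3.off = -9  [S.idx * 2 - 25]
16. n2.cnt = false  [S.off > -9]
17. n8.off = "vw"  ["vw"]
18. n9.off = 28  [terminal]
19. n10.idx = 28  [len(B₀.off) + 26]
20. n10.live = 2  [f.off - 26]
21. n11.idx = -2  [S₀.idx * 3 - 86]
22. n11.live = 7  [S₀.idx + S₀.live - 23]
23. n12.cnt = 0  [terminal]
24. n13.fin = false  [terminal]
25. n11.ok = true  [true]
26. n11.off = -5  [S.live - 12]
27. n14.val = true  [S₀.idx > 27]
28. n14.ok = false  [false]
29. n15.fin = false  [terminal]
30. n16.cnt = -7  [terminal]
31. n14.cnt = false  [C.ok == true]
32. n17.val = false  [false]
33. n17.ok = true  [C₀.cnt == false]
34. n18.cnt = 0  [terminal]
35. n19.fin = true  [terminal]
36. n17.cnt = true  [not C.val]
37. n10.ok = false  [not S₁.ok]
38. n10.off = -2  [S₁.off * 3 + 13]
39. n20.off = "mvw"  ["m" ++ B₀.off]
40. n22.off = 27  [terminal]
41. n23.cnt = 24  [terminal]
42. n21.fin = true  [h.cnt > 23]
43. n21.hot = 7  [f.off - 20]
44. n24.off = -3  [terminal]
45. n25.off = 6  [terminal]
46. n20.pre = 21  [A.hot + f₀.off + 17]
47. n20.fin = false  [A.fin == false]
48. n8.pre = -8  [f.off + B₁.pre - 57]
49. n8.fin = false  [B₁.fin == true]
50. n1.ok = true  [B.fin == false]
51. n1.off = 30  [S.live + 35]
52. n26.off = -1  [terminal]
53. n0.ok = false  [false]
54. n0.off = 27  [S₀.idx + f.off + 22]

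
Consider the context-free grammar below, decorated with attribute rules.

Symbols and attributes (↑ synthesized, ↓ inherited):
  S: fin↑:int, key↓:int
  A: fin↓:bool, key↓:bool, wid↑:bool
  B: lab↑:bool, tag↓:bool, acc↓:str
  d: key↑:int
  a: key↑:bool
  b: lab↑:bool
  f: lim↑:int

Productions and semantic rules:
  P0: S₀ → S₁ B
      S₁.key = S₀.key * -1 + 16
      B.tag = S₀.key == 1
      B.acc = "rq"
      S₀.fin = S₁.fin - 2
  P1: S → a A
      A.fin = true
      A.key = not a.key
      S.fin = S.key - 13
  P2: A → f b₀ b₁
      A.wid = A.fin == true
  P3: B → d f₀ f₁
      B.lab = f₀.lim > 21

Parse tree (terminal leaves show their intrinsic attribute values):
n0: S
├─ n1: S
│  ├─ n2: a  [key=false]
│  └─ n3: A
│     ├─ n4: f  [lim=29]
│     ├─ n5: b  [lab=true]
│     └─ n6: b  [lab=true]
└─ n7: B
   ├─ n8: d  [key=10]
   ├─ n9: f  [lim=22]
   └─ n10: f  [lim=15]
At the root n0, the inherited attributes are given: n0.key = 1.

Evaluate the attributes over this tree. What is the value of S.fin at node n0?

1. n0.key = 1  [given at root]
2. n1.key = 15  [S₀.key * -1 + 16]
3. n2.key = false  [terminal]
4. n3.fin = true  [true]
5. n3.key = true  [not a.key]
6. n4.lim = 29  [terminal]
7. n5.lab = true  [terminal]
8. n6.lab = true  [terminal]
9. n3.wid = true  [A.fin == true]
10. n1.fin = 2  [S.key - 13]
11. n7.tag = true  [S₀.key == 1]
12. n7.acc = "rq"  ["rq"]
13. n8.key = 10  [terminal]
14. n9.lim = 22  [terminal]
15. n10.lim = 15  [terminal]
16. n7.lab = true  [f₀.lim > 21]
17. n0.fin = 0  [S₁.fin - 2]

0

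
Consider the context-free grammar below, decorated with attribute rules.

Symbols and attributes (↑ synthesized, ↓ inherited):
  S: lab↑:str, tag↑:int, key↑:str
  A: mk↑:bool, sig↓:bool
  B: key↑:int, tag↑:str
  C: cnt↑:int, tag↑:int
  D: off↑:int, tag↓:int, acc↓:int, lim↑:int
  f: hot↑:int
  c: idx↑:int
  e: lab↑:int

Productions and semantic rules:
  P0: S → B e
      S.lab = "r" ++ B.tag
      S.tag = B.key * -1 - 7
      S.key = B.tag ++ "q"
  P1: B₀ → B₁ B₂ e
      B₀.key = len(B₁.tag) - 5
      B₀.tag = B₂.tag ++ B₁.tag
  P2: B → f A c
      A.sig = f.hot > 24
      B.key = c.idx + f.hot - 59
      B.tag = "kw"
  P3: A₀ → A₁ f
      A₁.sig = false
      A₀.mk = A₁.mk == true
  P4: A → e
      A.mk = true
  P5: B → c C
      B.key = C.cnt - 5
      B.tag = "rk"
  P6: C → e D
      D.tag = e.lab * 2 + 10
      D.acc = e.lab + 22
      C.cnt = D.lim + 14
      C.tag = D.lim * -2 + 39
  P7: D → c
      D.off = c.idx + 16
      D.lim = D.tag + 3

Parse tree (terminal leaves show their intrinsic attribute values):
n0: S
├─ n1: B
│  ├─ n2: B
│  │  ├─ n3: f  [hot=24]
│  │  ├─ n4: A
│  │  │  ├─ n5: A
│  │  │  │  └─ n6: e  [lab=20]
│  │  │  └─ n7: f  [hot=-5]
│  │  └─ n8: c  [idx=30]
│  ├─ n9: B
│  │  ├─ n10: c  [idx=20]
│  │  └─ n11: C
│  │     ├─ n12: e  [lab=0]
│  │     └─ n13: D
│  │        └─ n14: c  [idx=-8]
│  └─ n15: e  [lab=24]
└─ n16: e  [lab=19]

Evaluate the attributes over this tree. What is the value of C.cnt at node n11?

27

1. n3.hot = 24  [terminal]
2. n4.sig = false  [f.hot > 24]
3. n5.sig = false  [false]
4. n6.lab = 20  [terminal]
5. n5.mk = true  [true]
6. n7.hot = -5  [terminal]
7. n4.mk = true  [A₁.mk == true]
8. n8.idx = 30  [terminal]
9. n2.key = -5  [c.idx + f.hot - 59]
10. n2.tag = "kw"  ["kw"]
11. n10.idx = 20  [terminal]
12. n12.lab = 0  [terminal]
13. n13.tag = 10  [e.lab * 2 + 10]
14. n13.acc = 22  [e.lab + 22]
15. n14.idx = -8  [terminal]
16. n13.off = 8  [c.idx + 16]
17. n13.lim = 13  [D.tag + 3]
18. n11.cnt = 27  [D.lim + 14]
19. n11.tag = 13  [D.lim * -2 + 39]
20. n9.key = 22  [C.cnt - 5]
21. n9.tag = "rk"  ["rk"]
22. n15.lab = 24  [terminal]
23. n1.key = -3  [len(B₁.tag) - 5]
24. n1.tag = "rkkw"  [B₂.tag ++ B₁.tag]
25. n16.lab = 19  [terminal]
26. n0.lab = "rrkkw"  ["r" ++ B.tag]
27. n0.tag = -4  [B.key * -1 - 7]
28. n0.key = "rkkwq"  [B.tag ++ "q"]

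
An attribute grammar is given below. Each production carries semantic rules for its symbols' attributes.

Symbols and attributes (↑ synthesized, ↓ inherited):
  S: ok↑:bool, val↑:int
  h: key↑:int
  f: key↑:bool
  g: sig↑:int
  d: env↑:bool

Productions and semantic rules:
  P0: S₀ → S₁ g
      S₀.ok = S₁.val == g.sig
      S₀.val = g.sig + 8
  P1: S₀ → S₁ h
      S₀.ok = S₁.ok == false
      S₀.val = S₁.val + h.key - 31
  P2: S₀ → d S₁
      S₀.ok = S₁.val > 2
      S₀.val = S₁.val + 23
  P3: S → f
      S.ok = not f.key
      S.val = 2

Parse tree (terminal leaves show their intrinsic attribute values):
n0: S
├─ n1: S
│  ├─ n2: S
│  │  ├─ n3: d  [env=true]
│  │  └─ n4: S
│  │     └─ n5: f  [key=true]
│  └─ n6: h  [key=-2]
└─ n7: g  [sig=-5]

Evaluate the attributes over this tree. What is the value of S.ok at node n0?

false

1. n3.env = true  [terminal]
2. n5.key = true  [terminal]
3. n4.ok = false  [not f.key]
4. n4.val = 2  [2]
5. n2.ok = false  [S₁.val > 2]
6. n2.val = 25  [S₁.val + 23]
7. n6.key = -2  [terminal]
8. n1.ok = true  [S₁.ok == false]
9. n1.val = -8  [S₁.val + h.key - 31]
10. n7.sig = -5  [terminal]
11. n0.ok = false  [S₁.val == g.sig]
12. n0.val = 3  [g.sig + 8]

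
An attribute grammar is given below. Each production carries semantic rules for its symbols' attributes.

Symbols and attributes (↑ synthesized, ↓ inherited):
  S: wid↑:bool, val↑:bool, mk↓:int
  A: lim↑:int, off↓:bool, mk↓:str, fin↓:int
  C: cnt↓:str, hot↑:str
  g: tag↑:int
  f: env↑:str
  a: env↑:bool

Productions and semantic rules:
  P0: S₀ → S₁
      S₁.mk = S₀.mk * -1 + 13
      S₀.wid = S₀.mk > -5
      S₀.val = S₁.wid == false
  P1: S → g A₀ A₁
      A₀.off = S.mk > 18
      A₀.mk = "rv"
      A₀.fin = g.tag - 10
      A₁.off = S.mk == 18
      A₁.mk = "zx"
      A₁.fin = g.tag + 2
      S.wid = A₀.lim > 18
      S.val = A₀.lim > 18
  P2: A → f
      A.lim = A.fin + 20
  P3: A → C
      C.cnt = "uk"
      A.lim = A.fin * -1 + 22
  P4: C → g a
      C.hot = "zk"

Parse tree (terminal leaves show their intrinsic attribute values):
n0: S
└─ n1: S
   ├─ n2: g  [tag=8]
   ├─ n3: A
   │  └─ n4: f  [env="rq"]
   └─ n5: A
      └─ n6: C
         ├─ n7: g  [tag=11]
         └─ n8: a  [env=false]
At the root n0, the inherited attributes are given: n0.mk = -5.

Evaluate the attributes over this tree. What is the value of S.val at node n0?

1. n0.mk = -5  [given at root]
2. n1.mk = 18  [S₀.mk * -1 + 13]
3. n2.tag = 8  [terminal]
4. n3.off = false  [S.mk > 18]
5. n3.mk = "rv"  ["rv"]
6. n3.fin = -2  [g.tag - 10]
7. n4.env = "rq"  [terminal]
8. n3.lim = 18  [A.fin + 20]
9. n5.off = true  [S.mk == 18]
10. n5.mk = "zx"  ["zx"]
11. n5.fin = 10  [g.tag + 2]
12. n6.cnt = "uk"  ["uk"]
13. n7.tag = 11  [terminal]
14. n8.env = false  [terminal]
15. n6.hot = "zk"  ["zk"]
16. n5.lim = 12  [A.fin * -1 + 22]
17. n1.wid = false  [A₀.lim > 18]
18. n1.val = false  [A₀.lim > 18]
19. n0.wid = false  [S₀.mk > -5]
20. n0.val = true  [S₁.wid == false]

true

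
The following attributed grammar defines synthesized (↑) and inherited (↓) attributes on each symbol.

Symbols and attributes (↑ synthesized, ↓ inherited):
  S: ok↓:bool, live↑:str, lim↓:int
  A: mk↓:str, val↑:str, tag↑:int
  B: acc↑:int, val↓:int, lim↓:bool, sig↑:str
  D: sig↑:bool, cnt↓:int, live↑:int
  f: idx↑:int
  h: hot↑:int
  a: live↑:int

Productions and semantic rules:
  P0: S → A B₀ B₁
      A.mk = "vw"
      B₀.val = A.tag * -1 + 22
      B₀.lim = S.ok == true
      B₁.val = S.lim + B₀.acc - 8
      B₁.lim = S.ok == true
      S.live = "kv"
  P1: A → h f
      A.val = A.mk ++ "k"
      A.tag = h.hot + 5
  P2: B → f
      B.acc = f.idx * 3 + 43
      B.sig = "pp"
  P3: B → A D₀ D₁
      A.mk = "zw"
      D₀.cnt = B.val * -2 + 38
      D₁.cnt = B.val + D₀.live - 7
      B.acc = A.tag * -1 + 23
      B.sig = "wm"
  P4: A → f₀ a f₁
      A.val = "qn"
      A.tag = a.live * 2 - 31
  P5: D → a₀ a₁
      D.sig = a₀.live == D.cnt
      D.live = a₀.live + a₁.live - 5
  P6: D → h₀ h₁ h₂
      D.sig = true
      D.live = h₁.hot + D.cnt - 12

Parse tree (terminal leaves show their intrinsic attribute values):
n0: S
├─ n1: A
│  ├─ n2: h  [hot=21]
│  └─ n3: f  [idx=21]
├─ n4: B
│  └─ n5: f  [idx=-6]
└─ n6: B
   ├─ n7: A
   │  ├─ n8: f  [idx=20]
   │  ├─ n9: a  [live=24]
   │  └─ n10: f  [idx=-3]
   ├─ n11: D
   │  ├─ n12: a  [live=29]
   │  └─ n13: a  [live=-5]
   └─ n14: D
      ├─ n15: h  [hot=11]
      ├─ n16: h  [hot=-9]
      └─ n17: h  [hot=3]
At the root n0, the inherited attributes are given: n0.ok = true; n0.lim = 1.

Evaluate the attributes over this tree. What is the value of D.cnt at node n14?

1. n0.ok = true  [given at root]
2. n0.lim = 1  [given at root]
3. n1.mk = "vw"  ["vw"]
4. n2.hot = 21  [terminal]
5. n3.idx = 21  [terminal]
6. n1.val = "vwk"  [A.mk ++ "k"]
7. n1.tag = 26  [h.hot + 5]
8. n4.val = -4  [A.tag * -1 + 22]
9. n4.lim = true  [S.ok == true]
10. n5.idx = -6  [terminal]
11. n4.acc = 25  [f.idx * 3 + 43]
12. n4.sig = "pp"  ["pp"]
13. n6.val = 18  [S.lim + B₀.acc - 8]
14. n6.lim = true  [S.ok == true]
15. n7.mk = "zw"  ["zw"]
16. n8.idx = 20  [terminal]
17. n9.live = 24  [terminal]
18. n10.idx = -3  [terminal]
19. n7.val = "qn"  ["qn"]
20. n7.tag = 17  [a.live * 2 - 31]
21. n11.cnt = 2  [B.val * -2 + 38]
22. n12.live = 29  [terminal]
23. n13.live = -5  [terminal]
24. n11.sig = false  [a₀.live == D.cnt]
25. n11.live = 19  [a₀.live + a₁.live - 5]
26. n14.cnt = 30  [B.val + D₀.live - 7]
27. n15.hot = 11  [terminal]
28. n16.hot = -9  [terminal]
29. n17.hot = 3  [terminal]
30. n14.sig = true  [true]
31. n14.live = 9  [h₁.hot + D.cnt - 12]
32. n6.acc = 6  [A.tag * -1 + 23]
33. n6.sig = "wm"  ["wm"]
34. n0.live = "kv"  ["kv"]

30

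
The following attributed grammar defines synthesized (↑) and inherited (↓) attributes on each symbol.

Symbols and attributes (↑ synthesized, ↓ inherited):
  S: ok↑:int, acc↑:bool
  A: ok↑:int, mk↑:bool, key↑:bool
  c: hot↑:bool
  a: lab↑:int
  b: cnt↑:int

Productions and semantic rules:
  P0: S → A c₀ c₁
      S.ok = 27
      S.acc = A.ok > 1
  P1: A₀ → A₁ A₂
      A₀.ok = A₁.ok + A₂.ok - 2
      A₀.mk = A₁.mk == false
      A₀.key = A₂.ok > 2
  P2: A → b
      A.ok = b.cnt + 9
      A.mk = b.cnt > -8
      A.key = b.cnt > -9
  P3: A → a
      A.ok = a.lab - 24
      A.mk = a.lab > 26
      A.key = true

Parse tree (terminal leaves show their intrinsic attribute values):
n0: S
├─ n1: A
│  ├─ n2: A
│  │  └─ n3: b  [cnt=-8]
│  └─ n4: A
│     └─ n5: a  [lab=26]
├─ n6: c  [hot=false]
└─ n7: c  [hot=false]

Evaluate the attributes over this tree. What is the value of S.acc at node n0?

1. n3.cnt = -8  [terminal]
2. n2.ok = 1  [b.cnt + 9]
3. n2.mk = false  [b.cnt > -8]
4. n2.key = true  [b.cnt > -9]
5. n5.lab = 26  [terminal]
6. n4.ok = 2  [a.lab - 24]
7. n4.mk = false  [a.lab > 26]
8. n4.key = true  [true]
9. n1.ok = 1  [A₁.ok + A₂.ok - 2]
10. n1.mk = true  [A₁.mk == false]
11. n1.key = false  [A₂.ok > 2]
12. n6.hot = false  [terminal]
13. n7.hot = false  [terminal]
14. n0.ok = 27  [27]
15. n0.acc = false  [A.ok > 1]

false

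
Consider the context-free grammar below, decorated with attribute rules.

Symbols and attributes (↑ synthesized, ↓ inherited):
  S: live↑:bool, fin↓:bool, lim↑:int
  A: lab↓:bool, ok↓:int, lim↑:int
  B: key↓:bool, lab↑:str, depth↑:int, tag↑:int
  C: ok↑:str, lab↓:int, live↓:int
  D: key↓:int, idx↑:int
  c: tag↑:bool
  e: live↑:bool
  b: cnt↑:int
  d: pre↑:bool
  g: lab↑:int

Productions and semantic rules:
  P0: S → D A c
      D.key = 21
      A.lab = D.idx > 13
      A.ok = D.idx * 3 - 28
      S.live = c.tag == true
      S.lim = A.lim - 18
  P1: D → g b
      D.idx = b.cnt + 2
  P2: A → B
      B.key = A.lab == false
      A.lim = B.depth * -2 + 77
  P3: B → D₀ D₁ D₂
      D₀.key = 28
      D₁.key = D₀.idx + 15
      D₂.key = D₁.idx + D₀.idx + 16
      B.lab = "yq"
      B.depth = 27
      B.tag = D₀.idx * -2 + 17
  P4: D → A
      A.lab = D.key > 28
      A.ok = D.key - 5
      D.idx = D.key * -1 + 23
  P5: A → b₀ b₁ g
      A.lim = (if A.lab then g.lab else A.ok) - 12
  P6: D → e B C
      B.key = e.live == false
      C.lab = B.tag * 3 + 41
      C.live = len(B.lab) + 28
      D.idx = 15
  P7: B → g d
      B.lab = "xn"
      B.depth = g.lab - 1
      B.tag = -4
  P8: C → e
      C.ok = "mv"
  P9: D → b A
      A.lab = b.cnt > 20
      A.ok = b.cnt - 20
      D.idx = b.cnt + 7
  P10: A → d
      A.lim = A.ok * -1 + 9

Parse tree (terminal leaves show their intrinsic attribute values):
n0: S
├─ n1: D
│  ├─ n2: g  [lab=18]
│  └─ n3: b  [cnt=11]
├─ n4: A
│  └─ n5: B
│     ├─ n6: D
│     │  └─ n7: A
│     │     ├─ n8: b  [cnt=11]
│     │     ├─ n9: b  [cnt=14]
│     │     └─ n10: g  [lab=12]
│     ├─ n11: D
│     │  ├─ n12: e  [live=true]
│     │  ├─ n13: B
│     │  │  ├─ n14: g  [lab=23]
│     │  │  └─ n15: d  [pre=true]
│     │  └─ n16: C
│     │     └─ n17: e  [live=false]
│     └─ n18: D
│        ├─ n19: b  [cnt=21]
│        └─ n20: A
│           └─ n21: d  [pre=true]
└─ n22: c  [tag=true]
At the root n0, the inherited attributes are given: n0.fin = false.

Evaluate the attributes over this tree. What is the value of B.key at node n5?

true

1. n0.fin = false  [given at root]
2. n1.key = 21  [21]
3. n2.lab = 18  [terminal]
4. n3.cnt = 11  [terminal]
5. n1.idx = 13  [b.cnt + 2]
6. n4.lab = false  [D.idx > 13]
7. n4.ok = 11  [D.idx * 3 - 28]
8. n5.key = true  [A.lab == false]
9. n6.key = 28  [28]
10. n7.lab = false  [D.key > 28]
11. n7.ok = 23  [D.key - 5]
12. n8.cnt = 11  [terminal]
13. n9.cnt = 14  [terminal]
14. n10.lab = 12  [terminal]
15. n7.lim = 11  [(if A.lab then g.lab else A.ok) - 12]
16. n6.idx = -5  [D.key * -1 + 23]
17. n11.key = 10  [D₀.idx + 15]
18. n12.live = true  [terminal]
19. n13.key = false  [e.live == false]
20. n14.lab = 23  [terminal]
21. n15.pre = true  [terminal]
22. n13.lab = "xn"  ["xn"]
23. n13.depth = 22  [g.lab - 1]
24. n13.tag = -4  [-4]
25. n16.lab = 29  [B.tag * 3 + 41]
26. n16.live = 30  [len(B.lab) + 28]
27. n17.live = false  [terminal]
28. n16.ok = "mv"  ["mv"]
29. n11.idx = 15  [15]
30. n18.key = 26  [D₁.idx + D₀.idx + 16]
31. n19.cnt = 21  [terminal]
32. n20.lab = true  [b.cnt > 20]
33. n20.ok = 1  [b.cnt - 20]
34. n21.pre = true  [terminal]
35. n20.lim = 8  [A.ok * -1 + 9]
36. n18.idx = 28  [b.cnt + 7]
37. n5.lab = "yq"  ["yq"]
38. n5.depth = 27  [27]
39. n5.tag = 27  [D₀.idx * -2 + 17]
40. n4.lim = 23  [B.depth * -2 + 77]
41. n22.tag = true  [terminal]
42. n0.live = true  [c.tag == true]
43. n0.lim = 5  [A.lim - 18]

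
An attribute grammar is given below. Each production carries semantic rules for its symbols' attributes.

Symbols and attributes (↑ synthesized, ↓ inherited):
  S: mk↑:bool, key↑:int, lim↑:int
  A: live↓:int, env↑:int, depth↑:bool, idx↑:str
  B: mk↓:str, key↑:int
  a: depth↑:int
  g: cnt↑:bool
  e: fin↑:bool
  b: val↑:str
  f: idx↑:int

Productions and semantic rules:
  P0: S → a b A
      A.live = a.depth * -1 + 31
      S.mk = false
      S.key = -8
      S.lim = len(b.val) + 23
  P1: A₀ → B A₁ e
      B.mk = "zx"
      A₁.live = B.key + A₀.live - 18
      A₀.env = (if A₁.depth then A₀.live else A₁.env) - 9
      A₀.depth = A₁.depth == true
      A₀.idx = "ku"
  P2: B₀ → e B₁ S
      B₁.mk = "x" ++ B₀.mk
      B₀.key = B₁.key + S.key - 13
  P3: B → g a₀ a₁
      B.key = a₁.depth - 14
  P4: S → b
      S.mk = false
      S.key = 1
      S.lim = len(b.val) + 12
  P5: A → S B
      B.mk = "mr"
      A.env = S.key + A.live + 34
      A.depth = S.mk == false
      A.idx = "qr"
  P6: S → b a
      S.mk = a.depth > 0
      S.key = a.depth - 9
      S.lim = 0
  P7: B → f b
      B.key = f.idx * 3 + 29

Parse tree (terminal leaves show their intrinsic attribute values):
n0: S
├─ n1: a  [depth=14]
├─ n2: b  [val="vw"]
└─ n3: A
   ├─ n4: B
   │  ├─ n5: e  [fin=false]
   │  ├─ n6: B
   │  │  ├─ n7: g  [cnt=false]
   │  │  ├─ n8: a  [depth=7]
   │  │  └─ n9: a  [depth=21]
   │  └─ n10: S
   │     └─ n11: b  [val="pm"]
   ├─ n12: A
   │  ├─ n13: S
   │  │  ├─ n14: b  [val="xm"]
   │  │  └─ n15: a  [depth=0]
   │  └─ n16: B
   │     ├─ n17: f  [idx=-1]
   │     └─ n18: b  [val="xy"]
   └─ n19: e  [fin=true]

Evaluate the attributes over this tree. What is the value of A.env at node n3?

1. n1.depth = 14  [terminal]
2. n2.val = "vw"  [terminal]
3. n3.live = 17  [a.depth * -1 + 31]
4. n4.mk = "zx"  ["zx"]
5. n5.fin = false  [terminal]
6. n6.mk = "xzx"  ["x" ++ B₀.mk]
7. n7.cnt = false  [terminal]
8. n8.depth = 7  [terminal]
9. n9.depth = 21  [terminal]
10. n6.key = 7  [a₁.depth - 14]
11. n11.val = "pm"  [terminal]
12. n10.mk = false  [false]
13. n10.key = 1  [1]
14. n10.lim = 14  [len(b.val) + 12]
15. n4.key = -5  [B₁.key + S.key - 13]
16. n12.live = -6  [B.key + A₀.live - 18]
17. n14.val = "xm"  [terminal]
18. n15.depth = 0  [terminal]
19. n13.mk = false  [a.depth > 0]
20. n13.key = -9  [a.depth - 9]
21. n13.lim = 0  [0]
22. n16.mk = "mr"  ["mr"]
23. n17.idx = -1  [terminal]
24. n18.val = "xy"  [terminal]
25. n16.key = 26  [f.idx * 3 + 29]
26. n12.env = 19  [S.key + A.live + 34]
27. n12.depth = true  [S.mk == false]
28. n12.idx = "qr"  ["qr"]
29. n19.fin = true  [terminal]
30. n3.env = 8  [(if A₁.depth then A₀.live else A₁.env) - 9]
31. n3.depth = true  [A₁.depth == true]
32. n3.idx = "ku"  ["ku"]
33. n0.mk = false  [false]
34. n0.key = -8  [-8]
35. n0.lim = 25  [len(b.val) + 23]

8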